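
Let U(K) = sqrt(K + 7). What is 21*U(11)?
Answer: 63*sqrt(2) ≈ 89.095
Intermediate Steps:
U(K) = sqrt(7 + K)
21*U(11) = 21*sqrt(7 + 11) = 21*sqrt(18) = 21*(3*sqrt(2)) = 63*sqrt(2)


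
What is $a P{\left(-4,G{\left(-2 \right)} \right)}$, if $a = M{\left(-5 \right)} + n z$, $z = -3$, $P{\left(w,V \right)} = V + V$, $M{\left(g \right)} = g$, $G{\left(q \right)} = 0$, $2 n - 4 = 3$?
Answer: $0$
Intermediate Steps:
$n = \frac{7}{2}$ ($n = 2 + \frac{1}{2} \cdot 3 = 2 + \frac{3}{2} = \frac{7}{2} \approx 3.5$)
$P{\left(w,V \right)} = 2 V$
$a = - \frac{31}{2}$ ($a = -5 + \frac{7}{2} \left(-3\right) = -5 - \frac{21}{2} = - \frac{31}{2} \approx -15.5$)
$a P{\left(-4,G{\left(-2 \right)} \right)} = - \frac{31 \cdot 2 \cdot 0}{2} = \left(- \frac{31}{2}\right) 0 = 0$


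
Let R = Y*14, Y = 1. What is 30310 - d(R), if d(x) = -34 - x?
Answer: 30358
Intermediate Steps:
R = 14 (R = 1*14 = 14)
30310 - d(R) = 30310 - (-34 - 1*14) = 30310 - (-34 - 14) = 30310 - 1*(-48) = 30310 + 48 = 30358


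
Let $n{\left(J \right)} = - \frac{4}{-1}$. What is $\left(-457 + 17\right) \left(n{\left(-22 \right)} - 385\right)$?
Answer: $167640$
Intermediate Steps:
$n{\left(J \right)} = 4$ ($n{\left(J \right)} = \left(-4\right) \left(-1\right) = 4$)
$\left(-457 + 17\right) \left(n{\left(-22 \right)} - 385\right) = \left(-457 + 17\right) \left(4 - 385\right) = \left(-440\right) \left(-381\right) = 167640$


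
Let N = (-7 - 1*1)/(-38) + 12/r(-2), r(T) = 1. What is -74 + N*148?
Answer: 32930/19 ≈ 1733.2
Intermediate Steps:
N = 232/19 (N = (-7 - 1*1)/(-38) + 12/1 = (-7 - 1)*(-1/38) + 12*1 = -8*(-1/38) + 12 = 4/19 + 12 = 232/19 ≈ 12.211)
-74 + N*148 = -74 + (232/19)*148 = -74 + 34336/19 = 32930/19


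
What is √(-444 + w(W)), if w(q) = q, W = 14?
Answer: I*√430 ≈ 20.736*I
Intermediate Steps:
√(-444 + w(W)) = √(-444 + 14) = √(-430) = I*√430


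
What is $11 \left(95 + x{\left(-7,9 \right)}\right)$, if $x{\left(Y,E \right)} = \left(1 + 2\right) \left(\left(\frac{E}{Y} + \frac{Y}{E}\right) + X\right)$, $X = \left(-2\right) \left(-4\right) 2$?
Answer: $\frac{31603}{21} \approx 1504.9$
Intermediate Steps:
$X = 16$ ($X = 8 \cdot 2 = 16$)
$x{\left(Y,E \right)} = 48 + \frac{3 E}{Y} + \frac{3 Y}{E}$ ($x{\left(Y,E \right)} = \left(1 + 2\right) \left(\left(\frac{E}{Y} + \frac{Y}{E}\right) + 16\right) = 3 \left(16 + \frac{E}{Y} + \frac{Y}{E}\right) = 48 + \frac{3 E}{Y} + \frac{3 Y}{E}$)
$11 \left(95 + x{\left(-7,9 \right)}\right) = 11 \left(95 + \left(48 + 3 \cdot 9 \frac{1}{-7} + 3 \left(-7\right) \frac{1}{9}\right)\right) = 11 \left(95 + \left(48 + 3 \cdot 9 \left(- \frac{1}{7}\right) + 3 \left(-7\right) \frac{1}{9}\right)\right) = 11 \left(95 - - \frac{878}{21}\right) = 11 \left(95 + \frac{878}{21}\right) = 11 \cdot \frac{2873}{21} = \frac{31603}{21}$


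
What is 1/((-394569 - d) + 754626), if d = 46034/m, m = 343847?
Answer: 343847/123804473245 ≈ 2.7773e-6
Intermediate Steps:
d = 46034/343847 ≈ 0.13388
1/((-394569 - d) + 754626) = 1/((-394569 - 1*46034/343847) + 754626) = 1/((-394569 - 46034/343847) + 754626) = 1/(-135671412977/343847 + 754626) = 1/(123804473245/343847) = 343847/123804473245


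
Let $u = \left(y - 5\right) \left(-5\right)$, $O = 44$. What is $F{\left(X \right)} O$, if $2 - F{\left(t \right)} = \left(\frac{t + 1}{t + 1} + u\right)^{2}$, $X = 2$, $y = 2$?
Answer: $-11176$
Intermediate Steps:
$u = 15$ ($u = \left(2 - 5\right) \left(-5\right) = \left(-3\right) \left(-5\right) = 15$)
$F{\left(t \right)} = -254$ ($F{\left(t \right)} = 2 - \left(\frac{t + 1}{t + 1} + 15\right)^{2} = 2 - \left(\frac{1 + t}{1 + t} + 15\right)^{2} = 2 - \left(1 + 15\right)^{2} = 2 - 16^{2} = 2 - 256 = -254$)
$F{\left(X \right)} O = \left(-254\right) 44 = -11176$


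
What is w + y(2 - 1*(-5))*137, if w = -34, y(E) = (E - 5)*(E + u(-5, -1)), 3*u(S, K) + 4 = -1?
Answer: 4282/3 ≈ 1427.3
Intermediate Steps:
u(S, K) = -5/3 (u(S, K) = -4/3 + (1/3)*(-1) = -4/3 - 1/3 = -5/3)
y(E) = (-5 + E)*(-5/3 + E) (y(E) = (E - 5)*(E - 5/3) = (-5 + E)*(-5/3 + E))
w + y(2 - 1*(-5))*137 = -34 + (25/3 + (2 - 1*(-5))**2 - 20*(2 - 1*(-5))/3)*137 = -34 + (25/3 + (2 + 5)**2 - 20*(2 + 5)/3)*137 = -34 + (25/3 + 7**2 - 20/3*7)*137 = -34 + (25/3 + 49 - 140/3)*137 = -34 + (32/3)*137 = -34 + 4384/3 = 4282/3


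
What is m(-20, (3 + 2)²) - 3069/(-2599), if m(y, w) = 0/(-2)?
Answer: 3069/2599 ≈ 1.1808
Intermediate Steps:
m(y, w) = 0 (m(y, w) = 0*(-½) = 0)
m(-20, (3 + 2)²) - 3069/(-2599) = 0 - 3069/(-2599) = 0 - 3069*(-1)/2599 = 0 - 1*(-3069/2599) = 0 + 3069/2599 = 3069/2599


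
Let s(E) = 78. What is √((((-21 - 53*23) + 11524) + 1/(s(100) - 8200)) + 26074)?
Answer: 135*√131600766/8122 ≈ 190.68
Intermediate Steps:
√((((-21 - 53*23) + 11524) + 1/(s(100) - 8200)) + 26074) = √((((-21 - 53*23) + 11524) + 1/(78 - 8200)) + 26074) = √((((-21 - 1219) + 11524) + 1/(-8122)) + 26074) = √(((-1240 + 11524) - 1/8122) + 26074) = √((10284 - 1/8122) + 26074) = √(83526647/8122 + 26074) = √(295299675/8122) = 135*√131600766/8122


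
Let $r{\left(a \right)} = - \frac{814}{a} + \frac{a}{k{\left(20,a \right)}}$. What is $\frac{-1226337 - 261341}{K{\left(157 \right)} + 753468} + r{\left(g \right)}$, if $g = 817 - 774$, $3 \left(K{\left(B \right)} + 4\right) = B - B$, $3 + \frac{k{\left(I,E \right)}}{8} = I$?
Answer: $- \frac{11339783083}{550782184} \approx -20.589$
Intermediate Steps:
$k{\left(I,E \right)} = -24 + 8 I$
$K{\left(B \right)} = -4$ ($K{\left(B \right)} = -4 + \frac{B - B}{3} = -4 + \frac{1}{3} \cdot 0 = -4 + 0 = -4$)
$g = 43$ ($g = 817 - 774 = 43$)
$r{\left(a \right)} = - \frac{814}{a} + \frac{a}{136}$ ($r{\left(a \right)} = - \frac{814}{a} + \frac{a}{-24 + 8 \cdot 20} = - \frac{814}{a} + \frac{a}{-24 + 160} = - \frac{814}{a} + \frac{a}{136}$)
$\frac{-1226337 - 261341}{K{\left(157 \right)} + 753468} + r{\left(g \right)} = \frac{-1226337 - 261341}{-4 + 753468} + \left(- \frac{814}{43} + \frac{1}{136} \cdot 43\right) = - \frac{1487678}{753464} + \left(\left(-814\right) \frac{1}{43} + \frac{43}{136}\right) = \left(-1487678\right) \frac{1}{753464} + \left(- \frac{814}{43} + \frac{43}{136}\right) = - \frac{743839}{376732} - \frac{108855}{5848} = - \frac{11339783083}{550782184}$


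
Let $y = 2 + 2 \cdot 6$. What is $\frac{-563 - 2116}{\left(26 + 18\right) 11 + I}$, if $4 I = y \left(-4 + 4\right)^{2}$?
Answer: $- \frac{2679}{484} \approx -5.5351$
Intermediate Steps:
$y = 14$ ($y = 2 + 12 = 14$)
$I = 0$ ($I = \frac{14 \left(-4 + 4\right)^{2}}{4} = \frac{14 \cdot 0^{2}}{4} = \frac{14 \cdot 0}{4} = \frac{1}{4} \cdot 0 = 0$)
$\frac{-563 - 2116}{\left(26 + 18\right) 11 + I} = \frac{-563 - 2116}{\left(26 + 18\right) 11 + 0} = - \frac{2679}{44 \cdot 11 + 0} = - \frac{2679}{484 + 0} = - \frac{2679}{484}$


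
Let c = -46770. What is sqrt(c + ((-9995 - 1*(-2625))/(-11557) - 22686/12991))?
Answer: I*sqrt(1054272930821244648514)/150136987 ≈ 216.27*I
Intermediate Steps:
sqrt(c + ((-9995 - 1*(-2625))/(-11557) - 22686/12991)) = sqrt(-46770 + ((-9995 - 1*(-2625))/(-11557) - 22686/12991)) = sqrt(-46770 + ((-9995 + 2625)*(-1/11557) - 22686*1/12991)) = sqrt(-46770 + (-7370*(-1/11557) - 22686/12991)) = sqrt(-46770 + (7370/11557 - 22686/12991)) = sqrt(-46770 - 166438432/150136987) = sqrt(-7022073320422/150136987) = I*sqrt(1054272930821244648514)/150136987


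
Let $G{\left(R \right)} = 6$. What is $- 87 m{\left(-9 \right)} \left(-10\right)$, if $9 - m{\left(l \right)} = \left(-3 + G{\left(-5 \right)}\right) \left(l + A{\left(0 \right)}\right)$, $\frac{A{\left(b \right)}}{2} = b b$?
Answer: $31320$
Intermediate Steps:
$A{\left(b \right)} = 2 b^{2}$ ($A{\left(b \right)} = 2 b b = 2 b^{2}$)
$m{\left(l \right)} = 9 - 3 l$ ($m{\left(l \right)} = 9 - \left(-3 + 6\right) \left(l + 2 \cdot 0^{2}\right) = 9 - 3 \left(l + 2 \cdot 0\right) = 9 - 3 \left(l + 0\right) = 9 - 3 l$)
$- 87 m{\left(-9 \right)} \left(-10\right) = - 87 \left(9 - -27\right) \left(-10\right) = - 87 \left(9 + 27\right) \left(-10\right) = \left(-87\right) 36 \left(-10\right) = \left(-3132\right) \left(-10\right) = 31320$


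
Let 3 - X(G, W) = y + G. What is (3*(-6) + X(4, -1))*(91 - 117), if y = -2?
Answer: 442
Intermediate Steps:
X(G, W) = 5 - G (X(G, W) = 3 - (-2 + G) = 3 + (2 - G) = 5 - G)
(3*(-6) + X(4, -1))*(91 - 117) = (3*(-6) + (5 - 1*4))*(91 - 117) = (-18 + (5 - 4))*(-26) = (-18 + 1)*(-26) = -17*(-26) = 442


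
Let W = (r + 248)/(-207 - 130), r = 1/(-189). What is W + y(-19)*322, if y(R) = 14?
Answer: 287081173/63693 ≈ 4507.3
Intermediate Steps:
r = -1/189 ≈ -0.0052910
W = -46871/63693 (W = (-1/189 + 248)/(-207 - 130) = (46871/189)/(-337) = (46871/189)*(-1/337) = -46871/63693 ≈ -0.73589)
W + y(-19)*322 = -46871/63693 + 14*322 = -46871/63693 + 4508 = 287081173/63693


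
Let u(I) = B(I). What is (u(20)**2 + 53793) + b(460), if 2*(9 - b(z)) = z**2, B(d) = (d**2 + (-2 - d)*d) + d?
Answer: -51598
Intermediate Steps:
B(d) = d + d**2 + d*(-2 - d) (B(d) = (d**2 + d*(-2 - d)) + d = d + d**2 + d*(-2 - d))
u(I) = -I
b(z) = 9 - z**2/2
(u(20)**2 + 53793) + b(460) = ((-1*20)**2 + 53793) + (9 - 1/2*460**2) = ((-20)**2 + 53793) + (9 - 1/2*211600) = (400 + 53793) + (9 - 105800) = 54193 - 105791 = -51598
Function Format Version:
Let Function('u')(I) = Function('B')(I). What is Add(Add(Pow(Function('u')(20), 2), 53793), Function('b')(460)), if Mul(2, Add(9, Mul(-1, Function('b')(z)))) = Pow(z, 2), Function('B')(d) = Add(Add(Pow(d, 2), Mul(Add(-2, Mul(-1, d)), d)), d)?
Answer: -51598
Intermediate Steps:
Function('B')(d) = Add(d, Pow(d, 2), Mul(d, Add(-2, Mul(-1, d)))) (Function('B')(d) = Add(Add(Pow(d, 2), Mul(d, Add(-2, Mul(-1, d)))), d) = Add(d, Pow(d, 2), Mul(d, Add(-2, Mul(-1, d)))))
Function('u')(I) = Mul(-1, I)
Function('b')(z) = Add(9, Mul(Rational(-1, 2), Pow(z, 2)))
Add(Add(Pow(Function('u')(20), 2), 53793), Function('b')(460)) = Add(Add(Pow(Mul(-1, 20), 2), 53793), Add(9, Mul(Rational(-1, 2), Pow(460, 2)))) = Add(Add(Pow(-20, 2), 53793), Add(9, Mul(Rational(-1, 2), 211600))) = Add(Add(400, 53793), Add(9, -105800)) = Add(54193, -105791) = -51598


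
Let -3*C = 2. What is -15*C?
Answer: 10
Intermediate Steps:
C = -⅔ (C = -⅓*2 = -⅔ ≈ -0.66667)
-15*C = -15*(-⅔) = 10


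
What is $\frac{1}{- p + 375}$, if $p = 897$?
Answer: $- \frac{1}{522} \approx -0.0019157$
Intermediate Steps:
$\frac{1}{- p + 375} = \frac{1}{\left(-1\right) 897 + 375} = \frac{1}{-897 + 375} = \frac{1}{-522} = - \frac{1}{522}$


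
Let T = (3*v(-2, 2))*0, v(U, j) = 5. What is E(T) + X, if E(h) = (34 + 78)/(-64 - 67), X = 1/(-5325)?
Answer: -596531/697575 ≈ -0.85515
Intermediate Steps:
X = -1/5325 ≈ -0.00018779
T = 0 (T = (3*5)*0 = 15*0 = 0)
E(h) = -112/131 (E(h) = 112/(-131) = 112*(-1/131) = -112/131)
E(T) + X = -112/131 - 1/5325 = -596531/697575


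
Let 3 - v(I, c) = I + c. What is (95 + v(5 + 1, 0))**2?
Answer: 8464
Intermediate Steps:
v(I, c) = 3 - I - c (v(I, c) = 3 - (I + c) = 3 + (-I - c) = 3 - I - c)
(95 + v(5 + 1, 0))**2 = (95 + (3 - (5 + 1) - 1*0))**2 = (95 + (3 - 1*6 + 0))**2 = (95 + (3 - 6 + 0))**2 = (95 - 3)**2 = 92**2 = 8464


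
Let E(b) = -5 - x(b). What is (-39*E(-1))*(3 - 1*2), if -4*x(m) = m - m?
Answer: 195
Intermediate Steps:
x(m) = 0 (x(m) = -(m - m)/4 = -¼*0 = 0)
E(b) = -5 (E(b) = -5 - 1*0 = -5 + 0 = -5)
(-39*E(-1))*(3 - 1*2) = (-39*(-5))*(3 - 1*2) = 195*(3 - 2) = 195*1 = 195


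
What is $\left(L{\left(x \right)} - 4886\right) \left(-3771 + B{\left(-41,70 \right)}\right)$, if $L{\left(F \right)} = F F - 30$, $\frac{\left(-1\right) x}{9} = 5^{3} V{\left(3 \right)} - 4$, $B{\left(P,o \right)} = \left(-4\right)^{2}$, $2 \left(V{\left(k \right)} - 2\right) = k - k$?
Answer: $-18387784400$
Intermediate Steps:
$V{\left(k \right)} = 2$ ($V{\left(k \right)} = 2 + \frac{k - k}{2} = 2 + \frac{1}{2} \cdot 0 = 2 + 0 = 2$)
$B{\left(P,o \right)} = 16$
$x = -2214$ ($x = - 9 \left(5^{3} \cdot 2 - 4\right) = - 9 \left(125 \cdot 2 - 4\right) = - 9 \left(250 - 4\right) = \left(-9\right) 246 = -2214$)
$L{\left(F \right)} = -30 + F^{2}$ ($L{\left(F \right)} = F^{2} - 30 = -30 + F^{2}$)
$\left(L{\left(x \right)} - 4886\right) \left(-3771 + B{\left(-41,70 \right)}\right) = \left(\left(-30 + \left(-2214\right)^{2}\right) - 4886\right) \left(-3771 + 16\right) = \left(\left(-30 + 4901796\right) - 4886\right) \left(-3755\right) = \left(4901766 - 4886\right) \left(-3755\right) = 4896880 \left(-3755\right) = -18387784400$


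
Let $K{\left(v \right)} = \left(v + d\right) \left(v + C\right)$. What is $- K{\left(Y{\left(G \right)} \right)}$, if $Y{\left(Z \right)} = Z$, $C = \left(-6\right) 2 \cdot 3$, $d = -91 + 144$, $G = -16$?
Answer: $1924$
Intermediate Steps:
$d = 53$
$C = -36$ ($C = \left(-12\right) 3 = -36$)
$K{\left(v \right)} = \left(-36 + v\right) \left(53 + v\right)$ ($K{\left(v \right)} = \left(v + 53\right) \left(v - 36\right) = \left(53 + v\right) \left(-36 + v\right) = \left(-36 + v\right) \left(53 + v\right)$)
$- K{\left(Y{\left(G \right)} \right)} = - (-1908 + \left(-16\right)^{2} + 17 \left(-16\right)) = - (-1908 + 256 - 272) = \left(-1\right) \left(-1924\right) = 1924$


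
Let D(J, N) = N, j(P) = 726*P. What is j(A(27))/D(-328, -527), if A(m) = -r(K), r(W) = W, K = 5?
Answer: 3630/527 ≈ 6.8880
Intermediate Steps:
A(m) = -5 (A(m) = -1*5 = -5)
j(A(27))/D(-328, -527) = (726*(-5))/(-527) = -3630*(-1/527) = 3630/527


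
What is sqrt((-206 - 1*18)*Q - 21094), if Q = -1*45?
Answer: I*sqrt(11014) ≈ 104.95*I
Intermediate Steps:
Q = -45
sqrt((-206 - 1*18)*Q - 21094) = sqrt((-206 - 1*18)*(-45) - 21094) = sqrt((-206 - 18)*(-45) - 21094) = sqrt(-224*(-45) - 21094) = sqrt(10080 - 21094) = sqrt(-11014) = I*sqrt(11014)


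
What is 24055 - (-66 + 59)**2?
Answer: 24006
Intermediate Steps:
24055 - (-66 + 59)**2 = 24055 - 1*(-7)**2 = 24055 - 1*49 = 24055 - 49 = 24006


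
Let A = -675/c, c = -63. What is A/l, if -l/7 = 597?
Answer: -25/9751 ≈ -0.0025638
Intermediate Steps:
l = -4179 (l = -7*597 = -4179)
A = 75/7 (A = -675/(-63) = -675*(-1/63) = 75/7 ≈ 10.714)
A/l = (75/7)/(-4179) = (75/7)*(-1/4179) = -25/9751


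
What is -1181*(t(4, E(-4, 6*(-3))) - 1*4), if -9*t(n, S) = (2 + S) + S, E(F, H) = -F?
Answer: 54326/9 ≈ 6036.2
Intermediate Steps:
t(n, S) = -2/9 - 2*S/9 (t(n, S) = -((2 + S) + S)/9 = -(2 + 2*S)/9 = -2/9 - 2*S/9)
-1181*(t(4, E(-4, 6*(-3))) - 1*4) = -1181*((-2/9 - (-2)*(-4)/9) - 1*4) = -1181*((-2/9 - 2/9*4) - 4) = -1181*((-2/9 - 8/9) - 4) = -1181*(-10/9 - 4) = -1181*(-46/9) = 54326/9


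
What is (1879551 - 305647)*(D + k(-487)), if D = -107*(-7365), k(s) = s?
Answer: 1239556425472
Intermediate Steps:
D = 788055
(1879551 - 305647)*(D + k(-487)) = (1879551 - 305647)*(788055 - 487) = 1573904*787568 = 1239556425472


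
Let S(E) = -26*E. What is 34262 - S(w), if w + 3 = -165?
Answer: 29894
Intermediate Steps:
w = -168 (w = -3 - 165 = -168)
34262 - S(w) = 34262 - (-26)*(-168) = 34262 - 1*4368 = 34262 - 4368 = 29894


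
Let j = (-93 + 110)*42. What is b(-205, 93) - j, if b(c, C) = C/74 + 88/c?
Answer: -10818827/15170 ≈ -713.17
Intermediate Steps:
b(c, C) = 88/c + C/74 (b(c, C) = C*(1/74) + 88/c = C/74 + 88/c = 88/c + C/74)
j = 714 (j = 17*42 = 714)
b(-205, 93) - j = (88/(-205) + (1/74)*93) - 1*714 = (88*(-1/205) + 93/74) - 714 = (-88/205 + 93/74) - 714 = 12553/15170 - 714 = -10818827/15170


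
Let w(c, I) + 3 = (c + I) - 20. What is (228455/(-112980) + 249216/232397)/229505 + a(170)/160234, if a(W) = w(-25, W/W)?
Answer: -2611039823995187/8777811060576167820 ≈ -0.00029746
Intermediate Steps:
w(c, I) = -23 + I + c (w(c, I) = -3 + ((c + I) - 20) = -3 + ((I + c) - 20) = -3 + (-20 + I + c) = -23 + I + c)
a(W) = -47 (a(W) = -23 + W/W - 25 = -23 + 1 - 25 = -47)
(228455/(-112980) + 249216/232397)/229505 + a(170)/160234 = (228455/(-112980) + 249216/232397)/229505 - 47/160234 = (228455*(-1/112980) + 249216*(1/232397))*(1/229505) - 47*1/160234 = (-45691/22596 + 22656/21127)*(1/229505) - 47/160234 = -453378781/477385692*1/229505 - 47/160234 = -453378781/109562403242460 - 47/160234 = -2611039823995187/8777811060576167820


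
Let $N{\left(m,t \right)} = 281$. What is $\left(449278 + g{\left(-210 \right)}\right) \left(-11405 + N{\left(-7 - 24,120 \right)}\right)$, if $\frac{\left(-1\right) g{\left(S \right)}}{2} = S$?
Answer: $-5002440552$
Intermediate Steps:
$g{\left(S \right)} = - 2 S$
$\left(449278 + g{\left(-210 \right)}\right) \left(-11405 + N{\left(-7 - 24,120 \right)}\right) = \left(449278 - -420\right) \left(-11405 + 281\right) = \left(449278 + 420\right) \left(-11124\right) = 449698 \left(-11124\right) = -5002440552$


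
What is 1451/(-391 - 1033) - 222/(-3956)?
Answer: -1356007/1408336 ≈ -0.96284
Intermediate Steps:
1451/(-391 - 1033) - 222/(-3956) = 1451/(-1424) - 222*(-1/3956) = 1451*(-1/1424) + 111/1978 = -1451/1424 + 111/1978 = -1356007/1408336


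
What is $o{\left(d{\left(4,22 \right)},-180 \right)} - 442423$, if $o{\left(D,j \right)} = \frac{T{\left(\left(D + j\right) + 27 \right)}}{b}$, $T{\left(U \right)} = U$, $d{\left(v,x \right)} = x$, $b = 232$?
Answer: $- \frac{102642267}{232} \approx -4.4242 \cdot 10^{5}$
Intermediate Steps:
$o{\left(D,j \right)} = \frac{27}{232} + \frac{D}{232} + \frac{j}{232}$ ($o{\left(D,j \right)} = \frac{\left(D + j\right) + 27}{232} = \left(27 + D + j\right) \frac{1}{232} = \frac{27}{232} + \frac{D}{232} + \frac{j}{232}$)
$o{\left(d{\left(4,22 \right)},-180 \right)} - 442423 = \left(\frac{27}{232} + \frac{1}{232} \cdot 22 + \frac{1}{232} \left(-180\right)\right) - 442423 = \left(\frac{27}{232} + \frac{11}{116} - \frac{45}{58}\right) - 442423 = - \frac{131}{232} - 442423 = - \frac{102642267}{232}$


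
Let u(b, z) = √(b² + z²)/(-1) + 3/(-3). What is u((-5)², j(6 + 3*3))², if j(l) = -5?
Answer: 651 + 10*√26 ≈ 701.99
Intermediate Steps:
u(b, z) = -1 - √(b² + z²) (u(b, z) = √(b² + z²)*(-1) + 3*(-⅓) = -√(b² + z²) - 1 = -1 - √(b² + z²))
u((-5)², j(6 + 3*3))² = (-1 - √(((-5)²)² + (-5)²))² = (-1 - √(25² + 25))² = (-1 - √(625 + 25))² = (-1 - √650)² = (-1 - 5*√26)²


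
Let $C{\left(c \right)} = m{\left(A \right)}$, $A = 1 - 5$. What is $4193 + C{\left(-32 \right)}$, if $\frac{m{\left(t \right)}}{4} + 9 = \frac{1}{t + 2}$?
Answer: $4155$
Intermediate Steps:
$A = -4$
$m{\left(t \right)} = -36 + \frac{4}{2 + t}$ ($m{\left(t \right)} = -36 + \frac{4}{t + 2} = -36 + \frac{4}{2 + t}$)
$C{\left(c \right)} = -38$ ($C{\left(c \right)} = \frac{4 \left(-17 - -36\right)}{2 - 4} = \frac{4 \left(-17 + 36\right)}{-2} = 4 \left(- \frac{1}{2}\right) 19 = -38$)
$4193 + C{\left(-32 \right)} = 4193 - 38 = 4155$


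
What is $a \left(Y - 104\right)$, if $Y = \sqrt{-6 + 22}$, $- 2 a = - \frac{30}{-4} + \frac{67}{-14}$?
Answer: $\frac{950}{7} \approx 135.71$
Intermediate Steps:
$a = - \frac{19}{14}$ ($a = - \frac{- \frac{30}{-4} + \frac{67}{-14}}{2} = - \frac{\left(-30\right) \left(- \frac{1}{4}\right) + 67 \left(- \frac{1}{14}\right)}{2} = - \frac{\frac{15}{2} - \frac{67}{14}}{2} = \left(- \frac{1}{2}\right) \frac{19}{7} = - \frac{19}{14} \approx -1.3571$)
$Y = 4$ ($Y = \sqrt{16} = 4$)
$a \left(Y - 104\right) = - \frac{19 \left(4 - 104\right)}{14} = \left(- \frac{19}{14}\right) \left(-100\right) = \frac{950}{7}$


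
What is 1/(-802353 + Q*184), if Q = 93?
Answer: -1/785241 ≈ -1.2735e-6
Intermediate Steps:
1/(-802353 + Q*184) = 1/(-802353 + 93*184) = 1/(-802353 + 17112) = 1/(-785241) = -1/785241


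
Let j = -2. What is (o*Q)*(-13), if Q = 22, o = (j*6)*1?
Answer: 3432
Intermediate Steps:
o = -12 (o = -2*6*1 = -12*1 = -12)
(o*Q)*(-13) = -12*22*(-13) = -264*(-13) = 3432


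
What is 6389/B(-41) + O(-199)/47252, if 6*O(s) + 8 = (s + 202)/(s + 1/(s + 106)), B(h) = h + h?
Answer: -16762314568735/215136843936 ≈ -77.915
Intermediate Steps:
B(h) = 2*h
O(s) = -4/3 + (202 + s)/(6*(s + 1/(106 + s))) (O(s) = -4/3 + ((s + 202)/(s + 1/(s + 106)))/6 = -4/3 + ((202 + s)/(s + 1/(106 + s)))/6 = -4/3 + (202 + s)/(6*(s + 1/(106 + s))))
6389/B(-41) + O(-199)/47252 = 6389/((2*(-41))) + ((21404 - 540*(-199) - 7*(-199)**2)/(6*(1 + (-199)**2 + 106*(-199))))/47252 = 6389/(-82) + ((21404 + 107460 - 7*39601)/(6*(1 + 39601 - 21094)))*(1/47252) = 6389*(-1/82) + ((1/6)*(21404 + 107460 - 277207)/18508)*(1/47252) = -6389/82 + ((1/6)*(1/18508)*(-148343))*(1/47252) = -6389/82 - 148343/111048*1/47252 = -6389/82 - 148343/5247240096 = -16762314568735/215136843936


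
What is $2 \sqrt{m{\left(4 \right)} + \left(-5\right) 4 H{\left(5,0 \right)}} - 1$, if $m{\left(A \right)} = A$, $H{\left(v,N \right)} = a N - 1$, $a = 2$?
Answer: $-1 + 4 \sqrt{6} \approx 8.798$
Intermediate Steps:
$H{\left(v,N \right)} = -1 + 2 N$ ($H{\left(v,N \right)} = 2 N - 1 = -1 + 2 N$)
$2 \sqrt{m{\left(4 \right)} + \left(-5\right) 4 H{\left(5,0 \right)}} - 1 = 2 \sqrt{4 + \left(-5\right) 4 \left(-1 + 2 \cdot 0\right)} - 1 = 2 \sqrt{4 - 20 \left(-1 + 0\right)} - 1 = 2 \sqrt{4 - -20} - 1 = 2 \sqrt{4 + 20} - 1 = 2 \sqrt{24} - 1 = 2 \cdot 2 \sqrt{6} - 1 = 4 \sqrt{6} - 1 = -1 + 4 \sqrt{6}$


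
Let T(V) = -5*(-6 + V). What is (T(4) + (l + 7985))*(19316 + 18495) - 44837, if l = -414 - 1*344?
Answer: 273593370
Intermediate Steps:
l = -758 (l = -414 - 344 = -758)
T(V) = 30 - 5*V
(T(4) + (l + 7985))*(19316 + 18495) - 44837 = ((30 - 5*4) + (-758 + 7985))*(19316 + 18495) - 44837 = ((30 - 20) + 7227)*37811 - 44837 = (10 + 7227)*37811 - 44837 = 7237*37811 - 44837 = 273638207 - 44837 = 273593370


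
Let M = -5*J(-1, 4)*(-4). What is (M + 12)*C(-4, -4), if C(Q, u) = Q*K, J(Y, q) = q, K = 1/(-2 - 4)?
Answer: 184/3 ≈ 61.333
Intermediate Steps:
K = -1/6 (K = 1/(-6) = -1/6 ≈ -0.16667)
M = 80 (M = -5*4*(-4) = -20*(-4) = 80)
C(Q, u) = -Q/6 (C(Q, u) = Q*(-1/6) = -Q/6)
(M + 12)*C(-4, -4) = (80 + 12)*(-1/6*(-4)) = 92*(2/3) = 184/3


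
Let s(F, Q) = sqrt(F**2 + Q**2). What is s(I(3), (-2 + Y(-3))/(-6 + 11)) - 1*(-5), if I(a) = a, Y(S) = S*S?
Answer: 5 + sqrt(274)/5 ≈ 8.3106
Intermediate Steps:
Y(S) = S**2
s(I(3), (-2 + Y(-3))/(-6 + 11)) - 1*(-5) = sqrt(3**2 + ((-2 + (-3)**2)/(-6 + 11))**2) - 1*(-5) = sqrt(9 + ((-2 + 9)/5)**2) + 5 = sqrt(9 + (7*(1/5))**2) + 5 = sqrt(9 + (7/5)**2) + 5 = sqrt(9 + 49/25) + 5 = sqrt(274/25) + 5 = sqrt(274)/5 + 5 = 5 + sqrt(274)/5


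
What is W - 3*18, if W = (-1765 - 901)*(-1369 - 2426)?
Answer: 10117416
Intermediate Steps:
W = 10117470 (W = -2666*(-3795) = 10117470)
W - 3*18 = 10117470 - 3*18 = 10117470 - 1*54 = 10117470 - 54 = 10117416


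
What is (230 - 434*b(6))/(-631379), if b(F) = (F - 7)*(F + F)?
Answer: -5438/631379 ≈ -0.0086129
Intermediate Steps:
b(F) = 2*F*(-7 + F) (b(F) = (-7 + F)*(2*F) = 2*F*(-7 + F))
(230 - 434*b(6))/(-631379) = (230 - 868*6*(-7 + 6))/(-631379) = (230 - 868*6*(-1))*(-1/631379) = (230 - 434*(-12))*(-1/631379) = (230 + 5208)*(-1/631379) = 5438*(-1/631379) = -5438/631379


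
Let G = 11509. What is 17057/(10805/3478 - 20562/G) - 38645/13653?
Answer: 9319717781700437/721426008177 ≈ 12918.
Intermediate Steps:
17057/(10805/3478 - 20562/G) - 38645/13653 = 17057/(10805/3478 - 20562/11509) - 38645/13653 = 17057/(52840109/40028302) - 38645/13653 = 17057*(40028302/52840109) - 38645/13653 = 682762747214/52840109 - 38645/13653 = 9319717781700437/721426008177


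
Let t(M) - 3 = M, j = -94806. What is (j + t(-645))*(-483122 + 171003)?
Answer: 29791134312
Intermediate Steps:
t(M) = 3 + M
(j + t(-645))*(-483122 + 171003) = (-94806 + (3 - 645))*(-483122 + 171003) = (-94806 - 642)*(-312119) = -95448*(-312119) = 29791134312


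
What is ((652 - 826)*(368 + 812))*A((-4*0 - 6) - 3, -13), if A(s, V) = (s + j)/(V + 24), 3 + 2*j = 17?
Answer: 410640/11 ≈ 37331.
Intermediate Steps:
j = 7 (j = -3/2 + (½)*17 = -3/2 + 17/2 = 7)
A(s, V) = (7 + s)/(24 + V) (A(s, V) = (s + 7)/(V + 24) = (7 + s)/(24 + V))
((652 - 826)*(368 + 812))*A((-4*0 - 6) - 3, -13) = ((652 - 826)*(368 + 812))*((7 + ((-4*0 - 6) - 3))/(24 - 13)) = (-174*1180)*((7 + ((0 - 6) - 3))/11) = -205320*(7 + (-6 - 3))/11 = -205320*(7 - 9)/11 = -205320*(-2)/11 = -205320*(-2/11) = 410640/11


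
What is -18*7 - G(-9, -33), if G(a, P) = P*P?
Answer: -1215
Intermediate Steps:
G(a, P) = P²
-18*7 - G(-9, -33) = -18*7 - 1*(-33)² = -126 - 1*1089 = -126 - 1089 = -1215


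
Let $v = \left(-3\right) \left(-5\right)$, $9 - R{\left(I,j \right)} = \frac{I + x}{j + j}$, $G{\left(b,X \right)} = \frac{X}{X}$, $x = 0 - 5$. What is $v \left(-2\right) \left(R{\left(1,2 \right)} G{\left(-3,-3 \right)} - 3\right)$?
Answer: $-210$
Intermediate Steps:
$x = -5$ ($x = 0 - 5 = -5$)
$G{\left(b,X \right)} = 1$
$R{\left(I,j \right)} = 9 - \frac{-5 + I}{2 j}$ ($R{\left(I,j \right)} = 9 - \frac{I - 5}{j + j} = 9 - \frac{-5 + I}{2 j}$)
$v = 15$
$v \left(-2\right) \left(R{\left(1,2 \right)} G{\left(-3,-3 \right)} - 3\right) = 15 \left(-2\right) \left(\frac{5 - 1 + 18 \cdot 2}{2 \cdot 2} \cdot 1 - 3\right) = - 30 \left(\frac{1}{2} \cdot \frac{1}{2} \left(5 - 1 + 36\right) 1 - 3\right) = - 30 \left(\frac{1}{2} \cdot \frac{1}{2} \cdot 40 \cdot 1 - 3\right) = - 30 \left(10 \cdot 1 - 3\right) = - 30 \left(10 - 3\right) = \left(-30\right) 7 = -210$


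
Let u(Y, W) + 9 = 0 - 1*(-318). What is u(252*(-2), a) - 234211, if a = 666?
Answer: -233902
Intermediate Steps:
u(Y, W) = 309 (u(Y, W) = -9 + (0 - 1*(-318)) = -9 + (0 + 318) = -9 + 318 = 309)
u(252*(-2), a) - 234211 = 309 - 234211 = -233902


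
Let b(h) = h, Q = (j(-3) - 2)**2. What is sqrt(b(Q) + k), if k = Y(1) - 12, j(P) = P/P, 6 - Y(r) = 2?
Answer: I*sqrt(7) ≈ 2.6458*I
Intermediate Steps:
Y(r) = 4 (Y(r) = 6 - 1*2 = 6 - 2 = 4)
j(P) = 1
Q = 1 (Q = (1 - 2)**2 = (-1)**2 = 1)
k = -8 (k = 4 - 12 = -8)
sqrt(b(Q) + k) = sqrt(1 - 8) = sqrt(-7) = I*sqrt(7)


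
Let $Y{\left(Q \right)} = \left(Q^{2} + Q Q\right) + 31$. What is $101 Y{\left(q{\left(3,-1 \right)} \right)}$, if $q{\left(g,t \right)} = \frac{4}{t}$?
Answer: $6363$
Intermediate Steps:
$Y{\left(Q \right)} = 31 + 2 Q^{2}$ ($Y{\left(Q \right)} = \left(Q^{2} + Q^{2}\right) + 31 = 2 Q^{2} + 31 = 31 + 2 Q^{2}$)
$101 Y{\left(q{\left(3,-1 \right)} \right)} = 101 \left(31 + 2 \left(\frac{4}{-1}\right)^{2}\right) = 101 \left(31 + 2 \left(4 \left(-1\right)\right)^{2}\right) = 101 \left(31 + 2 \left(-4\right)^{2}\right) = 101 \left(31 + 2 \cdot 16\right) = 101 \left(31 + 32\right) = 101 \cdot 63 = 6363$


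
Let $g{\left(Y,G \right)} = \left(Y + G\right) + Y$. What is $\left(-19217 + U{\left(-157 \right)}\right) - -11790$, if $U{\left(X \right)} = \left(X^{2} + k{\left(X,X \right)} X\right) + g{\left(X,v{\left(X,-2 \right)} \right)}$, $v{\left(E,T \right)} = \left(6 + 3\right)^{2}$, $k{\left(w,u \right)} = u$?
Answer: $41638$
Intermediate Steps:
$v{\left(E,T \right)} = 81$ ($v{\left(E,T \right)} = 9^{2} = 81$)
$g{\left(Y,G \right)} = G + 2 Y$ ($g{\left(Y,G \right)} = \left(G + Y\right) + Y = G + 2 Y$)
$U{\left(X \right)} = 81 + 2 X + 2 X^{2}$ ($U{\left(X \right)} = \left(X^{2} + X X\right) + \left(81 + 2 X\right) = \left(X^{2} + X^{2}\right) + \left(81 + 2 X\right) = 2 X^{2} + \left(81 + 2 X\right) = 81 + 2 X + 2 X^{2}$)
$\left(-19217 + U{\left(-157 \right)}\right) - -11790 = \left(-19217 + \left(81 + 2 \left(-157\right) + 2 \left(-157\right)^{2}\right)\right) - -11790 = \left(-19217 + \left(81 - 314 + 2 \cdot 24649\right)\right) + 11790 = \left(-19217 + \left(81 - 314 + 49298\right)\right) + 11790 = \left(-19217 + 49065\right) + 11790 = 29848 + 11790 = 41638$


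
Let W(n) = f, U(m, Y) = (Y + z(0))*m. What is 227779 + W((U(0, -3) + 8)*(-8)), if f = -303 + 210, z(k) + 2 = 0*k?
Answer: 227686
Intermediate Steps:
z(k) = -2 (z(k) = -2 + 0*k = -2 + 0 = -2)
U(m, Y) = m*(-2 + Y) (U(m, Y) = (Y - 2)*m = (-2 + Y)*m = m*(-2 + Y))
f = -93
W(n) = -93
227779 + W((U(0, -3) + 8)*(-8)) = 227779 - 93 = 227686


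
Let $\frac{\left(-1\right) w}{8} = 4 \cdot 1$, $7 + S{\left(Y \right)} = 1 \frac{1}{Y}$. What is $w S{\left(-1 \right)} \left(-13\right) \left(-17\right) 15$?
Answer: $848640$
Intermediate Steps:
$S{\left(Y \right)} = -7 + \frac{1}{Y}$ ($S{\left(Y \right)} = -7 + 1 \frac{1}{Y} = -7 + \frac{1}{Y}$)
$w = -32$ ($w = - 8 \cdot 4 \cdot 1 = \left(-8\right) 4 = -32$)
$w S{\left(-1 \right)} \left(-13\right) \left(-17\right) 15 = - 32 \left(-7 + \frac{1}{-1}\right) \left(-13\right) \left(-17\right) 15 = - 32 \left(-7 - 1\right) 221 \cdot 15 = \left(-32\right) \left(-8\right) 3315 = 256 \cdot 3315 = 848640$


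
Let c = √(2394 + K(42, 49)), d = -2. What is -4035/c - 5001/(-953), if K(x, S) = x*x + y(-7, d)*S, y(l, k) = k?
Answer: 5001/953 - 807*√1015/406 ≈ -58.078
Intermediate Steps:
K(x, S) = x² - 2*S (K(x, S) = x*x - 2*S = x² - 2*S)
c = 2*√1015 (c = √(2394 + (42² - 2*49)) = √(2394 + (1764 - 98)) = √(2394 + 1666) = √4060 = 2*√1015 ≈ 63.718)
-4035/c - 5001/(-953) = -4035*√1015/2030 - 5001/(-953) = -807*√1015/406 - 5001*(-1/953) = -807*√1015/406 + 5001/953 = 5001/953 - 807*√1015/406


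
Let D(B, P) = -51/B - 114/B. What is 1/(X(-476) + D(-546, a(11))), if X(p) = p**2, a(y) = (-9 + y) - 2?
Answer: 182/41236887 ≈ 4.4135e-6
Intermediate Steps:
a(y) = -11 + y
D(B, P) = -165/B
1/(X(-476) + D(-546, a(11))) = 1/((-476)**2 - 165/(-546)) = 1/(226576 - 165*(-1/546)) = 1/(226576 + 55/182) = 1/(41236887/182) = 182/41236887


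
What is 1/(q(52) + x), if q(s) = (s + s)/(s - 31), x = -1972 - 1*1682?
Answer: -21/76630 ≈ -0.00027404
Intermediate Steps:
x = -3654 (x = -1972 - 1682 = -3654)
q(s) = 2*s/(-31 + s) (q(s) = (2*s)/(-31 + s) = 2*s/(-31 + s))
1/(q(52) + x) = 1/(2*52/(-31 + 52) - 3654) = 1/(2*52/21 - 3654) = 1/(2*52*(1/21) - 3654) = 1/(104/21 - 3654) = 1/(-76630/21) = -21/76630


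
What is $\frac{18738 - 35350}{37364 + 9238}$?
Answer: $- \frac{8306}{23301} \approx -0.35647$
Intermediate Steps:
$\frac{18738 - 35350}{37364 + 9238} = - \frac{16612}{46602} = \left(-16612\right) \frac{1}{46602} = - \frac{8306}{23301}$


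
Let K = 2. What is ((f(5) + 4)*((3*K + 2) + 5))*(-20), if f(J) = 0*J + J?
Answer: -2340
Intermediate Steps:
f(J) = J (f(J) = 0 + J = J)
((f(5) + 4)*((3*K + 2) + 5))*(-20) = ((5 + 4)*((3*2 + 2) + 5))*(-20) = (9*((6 + 2) + 5))*(-20) = (9*(8 + 5))*(-20) = (9*13)*(-20) = 117*(-20) = -2340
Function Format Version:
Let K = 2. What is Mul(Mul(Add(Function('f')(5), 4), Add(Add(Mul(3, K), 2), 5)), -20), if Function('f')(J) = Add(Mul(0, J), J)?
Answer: -2340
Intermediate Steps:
Function('f')(J) = J (Function('f')(J) = Add(0, J) = J)
Mul(Mul(Add(Function('f')(5), 4), Add(Add(Mul(3, K), 2), 5)), -20) = Mul(Mul(Add(5, 4), Add(Add(Mul(3, 2), 2), 5)), -20) = Mul(Mul(9, Add(Add(6, 2), 5)), -20) = Mul(Mul(9, Add(8, 5)), -20) = Mul(Mul(9, 13), -20) = Mul(117, -20) = -2340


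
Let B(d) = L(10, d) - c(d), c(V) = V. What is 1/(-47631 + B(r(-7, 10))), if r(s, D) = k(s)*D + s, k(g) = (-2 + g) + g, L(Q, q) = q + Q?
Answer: -1/47621 ≈ -2.0999e-5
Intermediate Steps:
L(Q, q) = Q + q
k(g) = -2 + 2*g
r(s, D) = s + D*(-2 + 2*s) (r(s, D) = (-2 + 2*s)*D + s = D*(-2 + 2*s) + s = s + D*(-2 + 2*s))
B(d) = 10 (B(d) = (10 + d) - d = 10)
1/(-47631 + B(r(-7, 10))) = 1/(-47631 + 10) = 1/(-47621) = -1/47621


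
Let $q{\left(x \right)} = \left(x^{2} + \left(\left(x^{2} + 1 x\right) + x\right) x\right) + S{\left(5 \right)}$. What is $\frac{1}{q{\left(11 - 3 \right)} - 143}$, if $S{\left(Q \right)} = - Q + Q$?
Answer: $\frac{1}{561} \approx 0.0017825$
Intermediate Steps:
$S{\left(Q \right)} = 0$
$q{\left(x \right)} = x^{2} + x \left(x^{2} + 2 x\right)$ ($q{\left(x \right)} = \left(x^{2} + \left(\left(x^{2} + 1 x\right) + x\right) x\right) + 0 = \left(x^{2} + \left(\left(x^{2} + x\right) + x\right) x\right) + 0 = \left(x^{2} + \left(\left(x + x^{2}\right) + x\right) x\right) + 0 = \left(x^{2} + \left(x^{2} + 2 x\right) x\right) + 0 = \left(x^{2} + x \left(x^{2} + 2 x\right)\right) + 0 = x^{2} + x \left(x^{2} + 2 x\right)$)
$\frac{1}{q{\left(11 - 3 \right)} - 143} = \frac{1}{\left(11 - 3\right)^{2} \left(3 + \left(11 - 3\right)\right) - 143} = \frac{1}{8^{2} \left(3 + 8\right) - 143} = \frac{1}{64 \cdot 11 - 143} = \frac{1}{704 - 143} = \frac{1}{561}$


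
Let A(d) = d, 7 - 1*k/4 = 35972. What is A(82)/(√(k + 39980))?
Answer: -41*I*√530/3710 ≈ -0.25442*I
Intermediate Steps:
k = -143860 (k = 28 - 4*35972 = 28 - 143888 = -143860)
A(82)/(√(k + 39980)) = 82/(√(-143860 + 39980)) = 82/(√(-103880)) = 82/((14*I*√530)) = 82*(-I*√530/7420) = -41*I*√530/3710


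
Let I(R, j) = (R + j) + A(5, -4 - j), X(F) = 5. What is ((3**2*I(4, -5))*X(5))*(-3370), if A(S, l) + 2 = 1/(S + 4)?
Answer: 438100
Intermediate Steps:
A(S, l) = -2 + 1/(4 + S) (A(S, l) = -2 + 1/(S + 4) = -2 + 1/(4 + S))
I(R, j) = -17/9 + R + j (I(R, j) = (R + j) + (-7 - 2*5)/(4 + 5) = (R + j) + (-7 - 10)/9 = (R + j) + (1/9)*(-17) = (R + j) - 17/9 = -17/9 + R + j)
((3**2*I(4, -5))*X(5))*(-3370) = ((3**2*(-17/9 + 4 - 5))*5)*(-3370) = ((9*(-26/9))*5)*(-3370) = -26*5*(-3370) = -130*(-3370) = 438100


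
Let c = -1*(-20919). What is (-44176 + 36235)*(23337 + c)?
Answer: -351436896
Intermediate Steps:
c = 20919
(-44176 + 36235)*(23337 + c) = (-44176 + 36235)*(23337 + 20919) = -7941*44256 = -351436896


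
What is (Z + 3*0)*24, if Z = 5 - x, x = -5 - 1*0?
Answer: 240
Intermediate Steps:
x = -5 (x = -5 + 0 = -5)
Z = 10 (Z = 5 - 1*(-5) = 5 + 5 = 10)
(Z + 3*0)*24 = (10 + 3*0)*24 = (10 + 0)*24 = 10*24 = 240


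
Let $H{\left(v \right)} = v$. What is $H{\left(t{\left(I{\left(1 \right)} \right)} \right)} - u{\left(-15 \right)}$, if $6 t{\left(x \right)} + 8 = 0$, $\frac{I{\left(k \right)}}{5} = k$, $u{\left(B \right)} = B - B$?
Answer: $- \frac{4}{3} \approx -1.3333$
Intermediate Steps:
$u{\left(B \right)} = 0$
$I{\left(k \right)} = 5 k$
$t{\left(x \right)} = - \frac{4}{3}$ ($t{\left(x \right)} = - \frac{4}{3} + \frac{1}{6} \cdot 0 = - \frac{4}{3} + 0 = - \frac{4}{3}$)
$H{\left(t{\left(I{\left(1 \right)} \right)} \right)} - u{\left(-15 \right)} = - \frac{4}{3} - 0 = - \frac{4}{3} + 0 = - \frac{4}{3}$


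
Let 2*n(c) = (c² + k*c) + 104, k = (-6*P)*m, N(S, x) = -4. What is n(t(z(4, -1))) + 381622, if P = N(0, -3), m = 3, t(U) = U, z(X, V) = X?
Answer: 381826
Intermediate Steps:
P = -4
k = 72 (k = -6*(-4)*3 = 24*3 = 72)
n(c) = 52 + c²/2 + 36*c (n(c) = ((c² + 72*c) + 104)/2 = (104 + c² + 72*c)/2 = 52 + c²/2 + 36*c)
n(t(z(4, -1))) + 381622 = (52 + (½)*4² + 36*4) + 381622 = (52 + (½)*16 + 144) + 381622 = (52 + 8 + 144) + 381622 = 204 + 381622 = 381826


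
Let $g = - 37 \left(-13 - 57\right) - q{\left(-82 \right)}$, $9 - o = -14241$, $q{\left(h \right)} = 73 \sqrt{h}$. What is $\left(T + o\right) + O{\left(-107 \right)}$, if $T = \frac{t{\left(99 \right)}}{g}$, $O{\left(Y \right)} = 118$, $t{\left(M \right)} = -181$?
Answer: $\frac{51330005957}{3572539} - \frac{13213 i \sqrt{82}}{7145078} \approx 14368.0 - 0.016746 i$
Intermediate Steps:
$o = 14250$ ($o = 9 - -14241 = 9 + 14241 = 14250$)
$g = 2590 - 73 i \sqrt{82}$ ($g = - 37 \left(-13 - 57\right) - 73 \sqrt{-82} = \left(-37\right) \left(-70\right) - 73 i \sqrt{82} = 2590 - 73 i \sqrt{82} \approx 2590.0 - 661.04 i$)
$T = - \frac{181}{2590 - 73 i \sqrt{82}} \approx -0.06561 - 0.016746 i$
$\left(T + o\right) + O{\left(-107 \right)} = \left(\left(- \frac{234395}{3572539} - \frac{13213 i \sqrt{82}}{7145078}\right) + 14250\right) + 118 = \left(\frac{50908446355}{3572539} - \frac{13213 i \sqrt{82}}{7145078}\right) + 118 = \frac{51330005957}{3572539} - \frac{13213 i \sqrt{82}}{7145078}$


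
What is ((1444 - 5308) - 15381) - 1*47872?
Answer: -67117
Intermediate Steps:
((1444 - 5308) - 15381) - 1*47872 = (-3864 - 15381) - 47872 = -19245 - 47872 = -67117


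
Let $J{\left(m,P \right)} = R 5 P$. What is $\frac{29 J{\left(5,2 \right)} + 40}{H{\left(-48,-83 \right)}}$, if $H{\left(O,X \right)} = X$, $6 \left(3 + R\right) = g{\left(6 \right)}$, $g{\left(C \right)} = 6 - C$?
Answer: $10$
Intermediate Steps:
$R = -3$ ($R = -3 + \frac{6 - 6}{6} = -3 + \frac{1}{6} \cdot 0 = -3 + 0 = -3$)
$J{\left(m,P \right)} = - 15 P$ ($J{\left(m,P \right)} = \left(-3\right) 5 P = - 15 P$)
$\frac{29 J{\left(5,2 \right)} + 40}{H{\left(-48,-83 \right)}} = \frac{29 \left(\left(-15\right) 2\right) + 40}{-83} = \left(29 \left(-30\right) + 40\right) \left(- \frac{1}{83}\right) = \left(-870 + 40\right) \left(- \frac{1}{83}\right) = \left(-830\right) \left(- \frac{1}{83}\right) = 10$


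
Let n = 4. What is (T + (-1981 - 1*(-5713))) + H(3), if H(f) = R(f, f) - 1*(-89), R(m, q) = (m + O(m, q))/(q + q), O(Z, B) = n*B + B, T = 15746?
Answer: 19570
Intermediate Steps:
O(Z, B) = 5*B (O(Z, B) = 4*B + B = 5*B)
R(m, q) = (m + 5*q)/(2*q) (R(m, q) = (m + 5*q)/(q + q) = (m + 5*q)/((2*q)) = (m + 5*q)*(1/(2*q)) = (m + 5*q)/(2*q))
H(f) = 92 (H(f) = (f + 5*f)/(2*f) - 1*(-89) = (6*f)/(2*f) + 89 = 3 + 89 = 92)
(T + (-1981 - 1*(-5713))) + H(3) = (15746 + (-1981 - 1*(-5713))) + 92 = (15746 + (-1981 + 5713)) + 92 = (15746 + 3732) + 92 = 19478 + 92 = 19570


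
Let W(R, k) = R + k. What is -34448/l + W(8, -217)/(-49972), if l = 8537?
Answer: -1719651223/426610964 ≈ -4.0310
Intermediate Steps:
-34448/l + W(8, -217)/(-49972) = -34448/8537 + (8 - 217)/(-49972) = -34448*1/8537 - 209*(-1/49972) = -34448/8537 + 209/49972 = -1719651223/426610964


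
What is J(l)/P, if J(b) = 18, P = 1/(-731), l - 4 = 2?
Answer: -13158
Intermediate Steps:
l = 6 (l = 4 + 2 = 6)
P = -1/731 ≈ -0.0013680
J(l)/P = 18/(-1/731) = 18*(-731) = -13158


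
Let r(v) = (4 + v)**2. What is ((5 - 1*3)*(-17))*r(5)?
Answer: -2754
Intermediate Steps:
((5 - 1*3)*(-17))*r(5) = ((5 - 1*3)*(-17))*(4 + 5)**2 = ((5 - 3)*(-17))*9**2 = (2*(-17))*81 = -34*81 = -2754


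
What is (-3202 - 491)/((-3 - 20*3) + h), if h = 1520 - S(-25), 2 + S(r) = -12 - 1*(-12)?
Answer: -3693/1459 ≈ -2.5312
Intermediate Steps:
S(r) = -2 (S(r) = -2 + (-12 - 1*(-12)) = -2 + (-12 + 12) = -2 + 0 = -2)
h = 1522 (h = 1520 - 1*(-2) = 1520 + 2 = 1522)
(-3202 - 491)/((-3 - 20*3) + h) = (-3202 - 491)/((-3 - 20*3) + 1522) = -3693/((-3 - 60) + 1522) = -3693/(-63 + 1522) = -3693/1459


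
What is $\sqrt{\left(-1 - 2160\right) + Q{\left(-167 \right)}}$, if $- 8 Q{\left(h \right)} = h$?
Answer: $\frac{i \sqrt{34242}}{4} \approx 46.261 i$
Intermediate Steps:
$Q{\left(h \right)} = - \frac{h}{8}$
$\sqrt{\left(-1 - 2160\right) + Q{\left(-167 \right)}} = \sqrt{\left(-1 - 2160\right) - - \frac{167}{8}} = \sqrt{\left(-1 - 2160\right) + \frac{167}{8}} = \sqrt{-2161 + \frac{167}{8}} = \sqrt{- \frac{17121}{8}} = \frac{i \sqrt{34242}}{4}$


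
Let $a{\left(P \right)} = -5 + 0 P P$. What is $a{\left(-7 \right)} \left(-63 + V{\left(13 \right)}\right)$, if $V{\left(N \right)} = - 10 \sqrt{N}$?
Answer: $315 + 50 \sqrt{13} \approx 495.28$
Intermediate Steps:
$a{\left(P \right)} = -5$ ($a{\left(P \right)} = -5 + 0 P = -5 + 0 = -5$)
$a{\left(-7 \right)} \left(-63 + V{\left(13 \right)}\right) = - 5 \left(-63 - 10 \sqrt{13}\right) = 315 + 50 \sqrt{13}$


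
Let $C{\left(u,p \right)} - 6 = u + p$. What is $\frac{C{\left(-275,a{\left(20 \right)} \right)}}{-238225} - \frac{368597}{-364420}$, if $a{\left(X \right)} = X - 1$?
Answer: $\frac{3516005013}{3472558180} \approx 1.0125$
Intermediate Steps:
$a{\left(X \right)} = -1 + X$
$C{\left(u,p \right)} = 6 + p + u$ ($C{\left(u,p \right)} = 6 + \left(u + p\right) = 6 + \left(p + u\right) = 6 + p + u$)
$\frac{C{\left(-275,a{\left(20 \right)} \right)}}{-238225} - \frac{368597}{-364420} = \frac{6 + \left(-1 + 20\right) - 275}{-238225} - \frac{368597}{-364420} = \left(6 + 19 - 275\right) \left(- \frac{1}{238225}\right) - - \frac{368597}{364420} = \left(-250\right) \left(- \frac{1}{238225}\right) + \frac{368597}{364420} = \frac{10}{9529} + \frac{368597}{364420} = \frac{3516005013}{3472558180}$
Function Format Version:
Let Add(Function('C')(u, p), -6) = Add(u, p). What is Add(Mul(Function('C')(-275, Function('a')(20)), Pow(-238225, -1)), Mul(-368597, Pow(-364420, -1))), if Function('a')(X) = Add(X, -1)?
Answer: Rational(3516005013, 3472558180) ≈ 1.0125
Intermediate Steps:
Function('a')(X) = Add(-1, X)
Function('C')(u, p) = Add(6, p, u) (Function('C')(u, p) = Add(6, Add(u, p)) = Add(6, Add(p, u)) = Add(6, p, u))
Add(Mul(Function('C')(-275, Function('a')(20)), Pow(-238225, -1)), Mul(-368597, Pow(-364420, -1))) = Add(Mul(Add(6, Add(-1, 20), -275), Pow(-238225, -1)), Mul(-368597, Pow(-364420, -1))) = Add(Mul(Add(6, 19, -275), Rational(-1, 238225)), Mul(-368597, Rational(-1, 364420))) = Add(Mul(-250, Rational(-1, 238225)), Rational(368597, 364420)) = Add(Rational(10, 9529), Rational(368597, 364420)) = Rational(3516005013, 3472558180)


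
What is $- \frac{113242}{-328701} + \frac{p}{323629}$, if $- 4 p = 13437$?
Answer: $\frac{142176825535}{425508703716} \approx 0.33413$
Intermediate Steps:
$p = - \frac{13437}{4}$ ($p = \left(- \frac{1}{4}\right) 13437 = - \frac{13437}{4} \approx -3359.3$)
$- \frac{113242}{-328701} + \frac{p}{323629} = - \frac{113242}{-328701} - \frac{13437}{4 \cdot 323629} = \left(-113242\right) \left(- \frac{1}{328701}\right) - \frac{13437}{1294516} = \frac{113242}{328701} - \frac{13437}{1294516} = \frac{142176825535}{425508703716}$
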